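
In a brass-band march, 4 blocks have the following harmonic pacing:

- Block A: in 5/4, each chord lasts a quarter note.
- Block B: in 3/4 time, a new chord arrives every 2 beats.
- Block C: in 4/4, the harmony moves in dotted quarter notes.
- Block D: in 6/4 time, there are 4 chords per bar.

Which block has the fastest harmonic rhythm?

A: each chord is 1 beat in 5/4, so 5 per bar.
B: each chord is 2 beats in 3/4, so 1.5 per bar.
C: each chord is 1.5 beats in 4/4, so 8/3 per bar.
D: each chord is 1.5 beats in 6/4, so 4 per bar.
Fastest is A at 5 chords/bar.

Block A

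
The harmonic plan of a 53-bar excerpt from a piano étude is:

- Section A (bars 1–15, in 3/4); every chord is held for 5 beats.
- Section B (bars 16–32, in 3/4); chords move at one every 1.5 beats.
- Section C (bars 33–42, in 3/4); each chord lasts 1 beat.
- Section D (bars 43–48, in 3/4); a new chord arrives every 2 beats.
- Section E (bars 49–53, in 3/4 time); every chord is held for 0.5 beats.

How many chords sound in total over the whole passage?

112 chords

A: 15·3 = 45 beats, 45/5 = 9 chords.
B: 17·3 = 51 beats, 51/1.5 = 34 chords.
C: 10·3 = 30 beats, 30/1 = 30 chords.
D: 6·3 = 18 beats, 18/2 = 9 chords.
E: 5·3 = 15 beats, 15/0.5 = 30 chords.
Total: 9 + 34 + 30 + 9 + 30 = 112.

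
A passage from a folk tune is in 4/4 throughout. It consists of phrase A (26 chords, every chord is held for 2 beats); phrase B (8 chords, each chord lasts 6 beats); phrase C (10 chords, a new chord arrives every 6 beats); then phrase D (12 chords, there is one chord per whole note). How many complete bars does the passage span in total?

A: 26 × 2 = 52 beats = 13 bars.
B: 8 × 6 = 48 beats = 12 bars.
C: 10 × 6 = 60 beats = 15 bars.
D: 12 × 4 = 48 beats = 12 bars.
Total: 13 + 12 + 15 + 12 = 52 bars.

52 bars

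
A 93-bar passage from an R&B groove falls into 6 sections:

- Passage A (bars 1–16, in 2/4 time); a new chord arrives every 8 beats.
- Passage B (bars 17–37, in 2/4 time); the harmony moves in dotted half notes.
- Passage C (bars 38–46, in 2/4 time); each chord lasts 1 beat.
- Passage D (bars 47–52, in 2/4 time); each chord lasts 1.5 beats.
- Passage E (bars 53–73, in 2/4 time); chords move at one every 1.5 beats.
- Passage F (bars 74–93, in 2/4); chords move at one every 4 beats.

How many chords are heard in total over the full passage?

A has 32 beats and chords last 8 each, so 4 chords.
B has 42 beats and chords last 3 each, so 14 chords.
C has 18 beats and chords last 1 each, so 18 chords.
D has 12 beats and chords last 1.5 each, so 8 chords.
E has 42 beats and chords last 1.5 each, so 28 chords.
F has 40 beats and chords last 4 each, so 10 chords.
Total: 4 + 14 + 18 + 8 + 28 + 10 = 82.

82 chords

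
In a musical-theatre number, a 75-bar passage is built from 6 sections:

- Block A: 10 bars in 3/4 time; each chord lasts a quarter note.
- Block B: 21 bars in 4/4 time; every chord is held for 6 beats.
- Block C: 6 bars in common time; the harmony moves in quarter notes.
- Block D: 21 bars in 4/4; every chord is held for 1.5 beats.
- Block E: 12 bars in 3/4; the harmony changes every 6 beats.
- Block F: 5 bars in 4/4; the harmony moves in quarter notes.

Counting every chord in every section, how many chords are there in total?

150 chords

A has 30 beats and chords last 1 each, so 30 chords.
B has 84 beats and chords last 6 each, so 14 chords.
C has 24 beats and chords last 1 each, so 24 chords.
D has 84 beats and chords last 1.5 each, so 56 chords.
E has 36 beats and chords last 6 each, so 6 chords.
F has 20 beats and chords last 1 each, so 20 chords.
Total: 30 + 14 + 24 + 56 + 6 + 20 = 150.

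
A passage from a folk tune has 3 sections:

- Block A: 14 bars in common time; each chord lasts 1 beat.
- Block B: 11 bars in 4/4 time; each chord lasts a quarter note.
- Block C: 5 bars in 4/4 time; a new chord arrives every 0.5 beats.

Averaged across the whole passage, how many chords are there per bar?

14/3 chords per bar

A: 14 × 4 = 56 beats ÷ 1 = 56 chords.
B: 11 × 4 = 44 beats ÷ 1 = 44 chords.
C: 5 × 4 = 20 beats ÷ 0.5 = 40 chords.
Overall: 140 chords over 30 bars → 140/30 = 14/3 chords per bar.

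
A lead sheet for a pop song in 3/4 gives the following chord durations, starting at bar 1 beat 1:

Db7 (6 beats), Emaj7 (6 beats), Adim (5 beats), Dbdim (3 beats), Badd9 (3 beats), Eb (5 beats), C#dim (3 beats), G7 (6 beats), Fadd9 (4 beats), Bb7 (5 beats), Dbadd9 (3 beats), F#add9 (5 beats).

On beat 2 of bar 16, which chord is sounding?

Beat 2 of bar 16 is beat (16−1)×3 + 2 = 47 overall.
Running totals: Db7 ends at 6, Emaj7 ends at 12, Adim ends at 17, Dbdim ends at 20, Badd9 ends at 23, Eb ends at 28, C#dim ends at 31, G7 ends at 37, Fadd9 ends at 41, Bb7 ends at 46, Dbadd9 ends at 49.
Beat 47 falls within Dbadd9.

Dbadd9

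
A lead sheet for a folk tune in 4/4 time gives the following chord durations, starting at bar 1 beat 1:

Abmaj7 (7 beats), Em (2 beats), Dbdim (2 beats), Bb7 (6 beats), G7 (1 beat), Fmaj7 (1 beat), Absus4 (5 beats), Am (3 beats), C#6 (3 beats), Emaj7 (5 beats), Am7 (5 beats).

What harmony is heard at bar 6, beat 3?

Beat 3 of bar 6 is beat (6−1)×4 + 3 = 23 overall.
Running totals: Abmaj7 ends at 7, Em ends at 9, Dbdim ends at 11, Bb7 ends at 17, G7 ends at 18, Fmaj7 ends at 19, Absus4 ends at 24.
Beat 23 falls within Absus4.

Absus4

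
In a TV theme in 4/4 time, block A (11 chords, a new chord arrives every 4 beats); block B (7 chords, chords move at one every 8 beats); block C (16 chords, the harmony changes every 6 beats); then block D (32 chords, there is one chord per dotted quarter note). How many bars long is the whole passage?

61 bars

A: 11 × 4 = 44 beats = 11 bars.
B: 7 × 8 = 56 beats = 14 bars.
C: 16 × 6 = 96 beats = 24 bars.
D: 32 × 1.5 = 48 beats = 12 bars.
Total: 11 + 14 + 24 + 12 = 61 bars.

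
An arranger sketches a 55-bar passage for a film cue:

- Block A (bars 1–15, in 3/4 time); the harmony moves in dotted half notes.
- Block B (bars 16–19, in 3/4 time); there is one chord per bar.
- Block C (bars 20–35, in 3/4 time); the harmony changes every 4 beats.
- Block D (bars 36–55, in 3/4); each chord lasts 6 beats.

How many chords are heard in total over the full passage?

41 chords

A: 15·3 = 45 beats, 45/3 = 15 chords.
B: 4·3 = 12 beats, 12/3 = 4 chords.
C: 16·3 = 48 beats, 48/4 = 12 chords.
D: 20·3 = 60 beats, 60/6 = 10 chords.
Total: 15 + 4 + 12 + 10 = 41.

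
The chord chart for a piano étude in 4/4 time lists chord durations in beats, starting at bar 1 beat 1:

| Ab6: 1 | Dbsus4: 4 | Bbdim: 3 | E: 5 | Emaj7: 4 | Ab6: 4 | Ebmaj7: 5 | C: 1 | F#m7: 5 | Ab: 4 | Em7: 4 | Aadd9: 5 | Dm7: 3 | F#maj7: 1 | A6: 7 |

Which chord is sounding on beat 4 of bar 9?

Ab

Beat 4 of bar 9 is beat (9−1)×4 + 4 = 36 overall.
Running totals: Ab6 ends at 1, Dbsus4 ends at 5, Bbdim ends at 8, E ends at 13, Emaj7 ends at 17, Ab6 ends at 21, Ebmaj7 ends at 26, C ends at 27, F#m7 ends at 32, Ab ends at 36.
Beat 36 falls within Ab.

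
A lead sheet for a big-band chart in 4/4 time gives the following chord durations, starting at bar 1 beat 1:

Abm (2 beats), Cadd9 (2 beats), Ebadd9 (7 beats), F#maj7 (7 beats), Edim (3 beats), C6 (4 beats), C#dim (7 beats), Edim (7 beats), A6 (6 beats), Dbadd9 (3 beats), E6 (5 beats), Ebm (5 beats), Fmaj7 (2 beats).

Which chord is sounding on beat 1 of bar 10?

Edim

Beat 1 of bar 10 is beat (10−1)×4 + 1 = 37 overall.
Running totals: Abm ends at 2, Cadd9 ends at 4, Ebadd9 ends at 11, F#maj7 ends at 18, Edim ends at 21, C6 ends at 25, C#dim ends at 32, Edim ends at 39.
Beat 37 falls within Edim.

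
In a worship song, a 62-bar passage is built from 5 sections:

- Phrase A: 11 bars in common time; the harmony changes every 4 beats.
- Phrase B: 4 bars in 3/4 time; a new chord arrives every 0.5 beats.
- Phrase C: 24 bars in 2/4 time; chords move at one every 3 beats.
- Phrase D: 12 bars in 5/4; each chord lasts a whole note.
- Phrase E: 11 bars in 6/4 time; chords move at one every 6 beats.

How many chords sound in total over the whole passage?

77 chords

A: 11·4 = 44 beats, 44/4 = 11 chords.
B: 4·3 = 12 beats, 12/0.5 = 24 chords.
C: 24·2 = 48 beats, 48/3 = 16 chords.
D: 12·5 = 60 beats, 60/4 = 15 chords.
E: 11·6 = 66 beats, 66/6 = 11 chords.
Total: 11 + 24 + 16 + 15 + 11 = 77.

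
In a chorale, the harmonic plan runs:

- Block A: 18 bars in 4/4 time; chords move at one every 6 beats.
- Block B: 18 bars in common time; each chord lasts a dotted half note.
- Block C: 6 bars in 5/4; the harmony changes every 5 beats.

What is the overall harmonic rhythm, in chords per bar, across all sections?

1 chords per bar

A: 18 × 4 = 72 beats ÷ 6 = 12 chords.
B: 18 × 4 = 72 beats ÷ 3 = 24 chords.
C: 6 × 5 = 30 beats ÷ 5 = 6 chords.
Overall: 42 chords over 42 bars → 42/42 = 1 chords per bar.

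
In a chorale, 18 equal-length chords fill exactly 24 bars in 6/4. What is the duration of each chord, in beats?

8 beats

24 bars × 6 beats/bar = 144 beats total.
144 beats ÷ 18 chords = 8 beats per chord.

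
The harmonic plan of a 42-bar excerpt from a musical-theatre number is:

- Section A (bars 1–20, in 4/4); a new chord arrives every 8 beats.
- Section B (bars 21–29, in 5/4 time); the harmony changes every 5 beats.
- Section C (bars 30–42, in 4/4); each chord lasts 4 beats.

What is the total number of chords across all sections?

A: 20·4 = 80 beats, 80/8 = 10 chords.
B: 9·5 = 45 beats, 45/5 = 9 chords.
C: 13·4 = 52 beats, 52/4 = 13 chords.
Total: 10 + 9 + 13 = 32.

32 chords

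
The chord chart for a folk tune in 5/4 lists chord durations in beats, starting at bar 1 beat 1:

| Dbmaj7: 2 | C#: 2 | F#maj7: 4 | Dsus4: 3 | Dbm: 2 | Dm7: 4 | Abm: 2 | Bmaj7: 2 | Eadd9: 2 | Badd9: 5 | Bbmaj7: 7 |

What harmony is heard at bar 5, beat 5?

Badd9

Beat 5 of bar 5 is beat (5−1)×5 + 5 = 25 overall.
Running totals: Dbmaj7 ends at 2, C# ends at 4, F#maj7 ends at 8, Dsus4 ends at 11, Dbm ends at 13, Dm7 ends at 17, Abm ends at 19, Bmaj7 ends at 21, Eadd9 ends at 23, Badd9 ends at 28.
Beat 25 falls within Badd9.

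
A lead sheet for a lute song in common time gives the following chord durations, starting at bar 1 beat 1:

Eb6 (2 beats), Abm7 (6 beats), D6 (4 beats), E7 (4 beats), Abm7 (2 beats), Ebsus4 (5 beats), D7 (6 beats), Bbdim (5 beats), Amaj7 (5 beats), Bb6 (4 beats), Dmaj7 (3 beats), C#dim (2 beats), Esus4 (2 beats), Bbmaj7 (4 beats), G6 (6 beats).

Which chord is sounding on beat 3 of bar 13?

Bbmaj7

Beat 3 of bar 13 is beat (13−1)×4 + 3 = 51 overall.
Running totals: Eb6 ends at 2, Abm7 ends at 8, D6 ends at 12, E7 ends at 16, Abm7 ends at 18, Ebsus4 ends at 23, D7 ends at 29, Bbdim ends at 34, Amaj7 ends at 39, Bb6 ends at 43, Dmaj7 ends at 46, C#dim ends at 48, Esus4 ends at 50, Bbmaj7 ends at 54.
Beat 51 falls within Bbmaj7.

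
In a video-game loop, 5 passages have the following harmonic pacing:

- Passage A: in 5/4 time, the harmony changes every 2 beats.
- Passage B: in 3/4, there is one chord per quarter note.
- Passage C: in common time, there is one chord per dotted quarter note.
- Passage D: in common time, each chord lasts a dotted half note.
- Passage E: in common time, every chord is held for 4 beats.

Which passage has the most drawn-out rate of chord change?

Passage E

A: 5 beats/bar ÷ 2 beats/chord = 2.5 chords/bar.
B: 3 beats/bar ÷ 1 beat/chord = 3 chords/bar.
C: 4 beats/bar ÷ 1.5 beats/chord = 8/3 chords/bar.
D: 4 beats/bar ÷ 3 beats/chord = 4/3 chords/bar.
E: 4 beats/bar ÷ 4 beats/chord = 1 chord/bar.
Slowest is E at 1 chords/bar.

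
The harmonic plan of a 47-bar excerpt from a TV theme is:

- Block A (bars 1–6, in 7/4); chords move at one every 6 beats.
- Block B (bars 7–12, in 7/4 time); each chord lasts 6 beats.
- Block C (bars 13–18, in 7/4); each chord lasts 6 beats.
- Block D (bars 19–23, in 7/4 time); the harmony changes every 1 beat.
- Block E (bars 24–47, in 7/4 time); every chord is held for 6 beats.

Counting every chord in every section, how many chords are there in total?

84 chords

A: 6·7 = 42 beats, 42/6 = 7 chords.
B: 6·7 = 42 beats, 42/6 = 7 chords.
C: 6·7 = 42 beats, 42/6 = 7 chords.
D: 5·7 = 35 beats, 35/1 = 35 chords.
E: 24·7 = 168 beats, 168/6 = 28 chords.
Total: 7 + 7 + 7 + 35 + 28 = 84.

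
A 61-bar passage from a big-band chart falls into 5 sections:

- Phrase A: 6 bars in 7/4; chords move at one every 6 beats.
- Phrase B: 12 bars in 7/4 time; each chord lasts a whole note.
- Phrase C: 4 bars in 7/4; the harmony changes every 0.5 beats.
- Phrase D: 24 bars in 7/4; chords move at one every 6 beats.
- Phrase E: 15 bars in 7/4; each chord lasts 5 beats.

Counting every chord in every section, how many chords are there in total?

A has 42 beats and chords last 6 each, so 7 chords.
B has 84 beats and chords last 4 each, so 21 chords.
C has 28 beats and chords last 0.5 each, so 56 chords.
D has 168 beats and chords last 6 each, so 28 chords.
E has 105 beats and chords last 5 each, so 21 chords.
Total: 7 + 21 + 56 + 28 + 21 = 133.

133 chords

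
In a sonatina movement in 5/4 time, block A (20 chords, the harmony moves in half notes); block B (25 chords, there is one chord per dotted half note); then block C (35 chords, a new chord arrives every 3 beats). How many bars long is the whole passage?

44 bars

A: 20 × 2 = 40 beats = 8 bars.
B: 25 × 3 = 75 beats = 15 bars.
C: 35 × 3 = 105 beats = 21 bars.
Total: 8 + 15 + 21 = 44 bars.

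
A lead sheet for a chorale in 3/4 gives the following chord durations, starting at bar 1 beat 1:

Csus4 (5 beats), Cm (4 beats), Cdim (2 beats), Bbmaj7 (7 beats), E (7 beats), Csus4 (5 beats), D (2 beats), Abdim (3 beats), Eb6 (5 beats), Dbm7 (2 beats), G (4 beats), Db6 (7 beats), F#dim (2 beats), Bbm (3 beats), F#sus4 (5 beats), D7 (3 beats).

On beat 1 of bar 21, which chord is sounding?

F#sus4

Beat 1 of bar 21 is beat (21−1)×3 + 1 = 61 overall.
Running totals: Csus4 ends at 5, Cm ends at 9, Cdim ends at 11, Bbmaj7 ends at 18, E ends at 25, Csus4 ends at 30, D ends at 32, Abdim ends at 35, Eb6 ends at 40, Dbm7 ends at 42, G ends at 46, Db6 ends at 53, F#dim ends at 55, Bbm ends at 58, F#sus4 ends at 63.
Beat 61 falls within F#sus4.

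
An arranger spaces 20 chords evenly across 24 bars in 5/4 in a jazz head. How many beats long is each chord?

24 bars × 5 beats/bar = 120 beats total.
120 beats ÷ 20 chords = 6 beats per chord.

6 beats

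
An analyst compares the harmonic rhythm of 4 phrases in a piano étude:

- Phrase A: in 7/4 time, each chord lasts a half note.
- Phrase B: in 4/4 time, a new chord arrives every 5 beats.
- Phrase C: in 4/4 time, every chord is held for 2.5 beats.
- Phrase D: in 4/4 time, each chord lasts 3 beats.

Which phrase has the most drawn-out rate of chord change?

A: 7/2 = 3.5 chords/bar.
B: 4/5 = 0.8 chords/bar.
C: 4/2.5 = 1.6 chords/bar.
D: 4/3 = 4/3 chords/bar.
Slowest is B at 0.8 chords/bar.

Phrase B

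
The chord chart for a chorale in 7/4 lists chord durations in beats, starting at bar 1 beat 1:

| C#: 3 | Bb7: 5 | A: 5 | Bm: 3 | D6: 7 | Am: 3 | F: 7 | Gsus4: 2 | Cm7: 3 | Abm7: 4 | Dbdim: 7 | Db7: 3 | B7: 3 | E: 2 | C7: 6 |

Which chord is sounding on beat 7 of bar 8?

Beat 7 of bar 8 is beat (8−1)×7 + 7 = 56 overall.
Running totals: C# ends at 3, Bb7 ends at 8, A ends at 13, Bm ends at 16, D6 ends at 23, Am ends at 26, F ends at 33, Gsus4 ends at 35, Cm7 ends at 38, Abm7 ends at 42, Dbdim ends at 49, Db7 ends at 52, B7 ends at 55, E ends at 57.
Beat 56 falls within E.

E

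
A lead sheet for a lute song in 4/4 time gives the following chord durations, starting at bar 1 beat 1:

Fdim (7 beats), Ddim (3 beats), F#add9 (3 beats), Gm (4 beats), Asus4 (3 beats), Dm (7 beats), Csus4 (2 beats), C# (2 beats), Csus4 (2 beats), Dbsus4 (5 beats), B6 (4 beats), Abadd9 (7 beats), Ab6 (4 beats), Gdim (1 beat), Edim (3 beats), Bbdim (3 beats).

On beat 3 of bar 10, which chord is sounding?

B6

Beat 3 of bar 10 is beat (10−1)×4 + 3 = 39 overall.
Running totals: Fdim ends at 7, Ddim ends at 10, F#add9 ends at 13, Gm ends at 17, Asus4 ends at 20, Dm ends at 27, Csus4 ends at 29, C# ends at 31, Csus4 ends at 33, Dbsus4 ends at 38, B6 ends at 42.
Beat 39 falls within B6.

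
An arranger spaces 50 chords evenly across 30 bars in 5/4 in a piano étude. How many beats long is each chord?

3 beats

30 bars × 5 beats/bar = 150 beats total.
150 beats ÷ 50 chords = 3 beats per chord.
(That is a dotted half note.)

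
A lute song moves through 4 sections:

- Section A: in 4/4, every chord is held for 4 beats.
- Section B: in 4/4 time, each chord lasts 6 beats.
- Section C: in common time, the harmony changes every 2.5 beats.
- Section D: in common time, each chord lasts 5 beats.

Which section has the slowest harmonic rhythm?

A: 4 beats/bar ÷ 4 beats/chord = 1 chord/bar.
B: 4 beats/bar ÷ 6 beats/chord = 2/3 chords/bar.
C: 4 beats/bar ÷ 2.5 beats/chord = 1.6 chords/bar.
D: 4 beats/bar ÷ 5 beats/chord = 0.8 chords/bar.
Slowest is B at 2/3 chords/bar.

Section B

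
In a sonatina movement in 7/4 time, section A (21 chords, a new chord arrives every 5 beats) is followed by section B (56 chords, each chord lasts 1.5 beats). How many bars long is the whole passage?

A: 21 × 5 = 105 beats = 15 bars.
B: 56 × 1.5 = 84 beats = 12 bars.
Total: 15 + 12 = 27 bars.

27 bars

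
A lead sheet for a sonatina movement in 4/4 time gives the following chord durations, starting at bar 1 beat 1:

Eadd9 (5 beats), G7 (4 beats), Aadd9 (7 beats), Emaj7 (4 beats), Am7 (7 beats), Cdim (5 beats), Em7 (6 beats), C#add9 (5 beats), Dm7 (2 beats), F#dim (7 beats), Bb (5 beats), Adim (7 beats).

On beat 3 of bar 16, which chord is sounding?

Adim

Beat 3 of bar 16 is beat (16−1)×4 + 3 = 63 overall.
Running totals: Eadd9 ends at 5, G7 ends at 9, Aadd9 ends at 16, Emaj7 ends at 20, Am7 ends at 27, Cdim ends at 32, Em7 ends at 38, C#add9 ends at 43, Dm7 ends at 45, F#dim ends at 52, Bb ends at 57, Adim ends at 64.
Beat 63 falls within Adim.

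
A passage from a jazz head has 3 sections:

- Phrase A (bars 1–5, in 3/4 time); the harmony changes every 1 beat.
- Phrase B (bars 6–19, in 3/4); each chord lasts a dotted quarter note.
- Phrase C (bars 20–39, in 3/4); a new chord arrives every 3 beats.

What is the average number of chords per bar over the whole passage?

21/13 chords per bar

A: 5 × 3 = 15 beats ÷ 1 = 15 chords.
B: 14 × 3 = 42 beats ÷ 1.5 = 28 chords.
C: 20 × 3 = 60 beats ÷ 3 = 20 chords.
Overall: 63 chords over 39 bars → 63/39 = 21/13 chords per bar.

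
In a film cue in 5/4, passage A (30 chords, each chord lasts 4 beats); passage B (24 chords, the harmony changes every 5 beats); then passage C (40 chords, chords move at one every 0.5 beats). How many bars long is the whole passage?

A: 30 × 4 = 120 beats = 24 bars.
B: 24 × 5 = 120 beats = 24 bars.
C: 40 × 0.5 = 20 beats = 4 bars.
Total: 24 + 24 + 4 = 52 bars.

52 bars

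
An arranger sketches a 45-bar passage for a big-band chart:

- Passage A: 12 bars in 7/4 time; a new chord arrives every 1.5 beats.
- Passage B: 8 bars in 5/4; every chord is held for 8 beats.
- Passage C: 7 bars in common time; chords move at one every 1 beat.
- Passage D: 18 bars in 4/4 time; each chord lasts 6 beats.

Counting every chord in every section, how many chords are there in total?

101 chords

A has 84 beats and chords last 1.5 each, so 56 chords.
B has 40 beats and chords last 8 each, so 5 chords.
C has 28 beats and chords last 1 each, so 28 chords.
D has 72 beats and chords last 6 each, so 12 chords.
Total: 56 + 5 + 28 + 12 = 101.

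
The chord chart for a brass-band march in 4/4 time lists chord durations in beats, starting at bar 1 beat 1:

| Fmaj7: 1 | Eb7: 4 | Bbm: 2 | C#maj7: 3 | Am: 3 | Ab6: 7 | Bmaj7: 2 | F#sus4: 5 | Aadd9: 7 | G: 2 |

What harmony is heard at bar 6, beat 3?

F#sus4

Beat 3 of bar 6 is beat (6−1)×4 + 3 = 23 overall.
Running totals: Fmaj7 ends at 1, Eb7 ends at 5, Bbm ends at 7, C#maj7 ends at 10, Am ends at 13, Ab6 ends at 20, Bmaj7 ends at 22, F#sus4 ends at 27.
Beat 23 falls within F#sus4.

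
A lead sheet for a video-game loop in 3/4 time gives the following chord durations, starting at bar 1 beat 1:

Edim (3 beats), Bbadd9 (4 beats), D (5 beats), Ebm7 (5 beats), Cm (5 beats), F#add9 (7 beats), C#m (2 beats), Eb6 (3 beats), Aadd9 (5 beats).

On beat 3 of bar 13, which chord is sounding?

Beat 3 of bar 13 is beat (13−1)×3 + 3 = 39 overall.
Running totals: Edim ends at 3, Bbadd9 ends at 7, D ends at 12, Ebm7 ends at 17, Cm ends at 22, F#add9 ends at 29, C#m ends at 31, Eb6 ends at 34, Aadd9 ends at 39.
Beat 39 falls within Aadd9.

Aadd9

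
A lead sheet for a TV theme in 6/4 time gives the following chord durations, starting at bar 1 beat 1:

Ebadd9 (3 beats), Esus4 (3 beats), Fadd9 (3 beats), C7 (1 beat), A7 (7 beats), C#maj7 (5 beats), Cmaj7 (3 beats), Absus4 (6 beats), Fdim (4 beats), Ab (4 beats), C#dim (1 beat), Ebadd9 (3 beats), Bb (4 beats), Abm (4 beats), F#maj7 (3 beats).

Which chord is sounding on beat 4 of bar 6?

Beat 4 of bar 6 is beat (6−1)×6 + 4 = 34 overall.
Running totals: Ebadd9 ends at 3, Esus4 ends at 6, Fadd9 ends at 9, C7 ends at 10, A7 ends at 17, C#maj7 ends at 22, Cmaj7 ends at 25, Absus4 ends at 31, Fdim ends at 35.
Beat 34 falls within Fdim.

Fdim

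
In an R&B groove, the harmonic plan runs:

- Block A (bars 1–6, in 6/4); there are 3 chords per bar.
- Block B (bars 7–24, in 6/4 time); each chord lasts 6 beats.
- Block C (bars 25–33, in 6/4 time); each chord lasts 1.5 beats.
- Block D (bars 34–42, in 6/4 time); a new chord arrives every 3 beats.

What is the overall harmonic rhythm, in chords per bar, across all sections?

A: 6 × 6 = 36 beats ÷ 2 = 18 chords.
B: 18 × 6 = 108 beats ÷ 6 = 18 chords.
C: 9 × 6 = 54 beats ÷ 1.5 = 36 chords.
D: 9 × 6 = 54 beats ÷ 3 = 18 chords.
Overall: 90 chords over 42 bars → 90/42 = 15/7 chords per bar.

15/7 chords per bar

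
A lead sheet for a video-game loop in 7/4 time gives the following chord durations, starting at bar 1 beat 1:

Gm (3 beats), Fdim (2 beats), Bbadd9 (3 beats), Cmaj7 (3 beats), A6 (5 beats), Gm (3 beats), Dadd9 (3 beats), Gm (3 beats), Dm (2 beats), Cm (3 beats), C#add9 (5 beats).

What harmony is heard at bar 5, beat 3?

Beat 3 of bar 5 is beat (5−1)×7 + 3 = 31 overall.
Running totals: Gm ends at 3, Fdim ends at 5, Bbadd9 ends at 8, Cmaj7 ends at 11, A6 ends at 16, Gm ends at 19, Dadd9 ends at 22, Gm ends at 25, Dm ends at 27, Cm ends at 30, C#add9 ends at 35.
Beat 31 falls within C#add9.

C#add9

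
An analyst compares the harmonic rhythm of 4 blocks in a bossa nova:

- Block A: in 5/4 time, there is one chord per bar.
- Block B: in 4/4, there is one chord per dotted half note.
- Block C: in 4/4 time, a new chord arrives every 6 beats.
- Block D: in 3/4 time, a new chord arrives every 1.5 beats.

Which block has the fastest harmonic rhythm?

Block D

A: each chord is 5 beats in 5/4, so 1 per bar.
B: each chord is 3 beats in 4/4, so 4/3 per bar.
C: each chord is 6 beats in 4/4, so 2/3 per bar.
D: each chord is 1.5 beats in 3/4, so 2 per bar.
Fastest is D at 2 chords/bar.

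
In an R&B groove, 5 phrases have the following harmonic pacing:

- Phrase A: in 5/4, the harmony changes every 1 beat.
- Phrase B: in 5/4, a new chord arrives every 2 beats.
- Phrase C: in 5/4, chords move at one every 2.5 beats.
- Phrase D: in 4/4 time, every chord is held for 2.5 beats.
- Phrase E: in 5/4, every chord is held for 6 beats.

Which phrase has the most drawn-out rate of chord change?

A: 5 beats/bar ÷ 1 beat/chord = 5 chords/bar.
B: 5 beats/bar ÷ 2 beats/chord = 2.5 chords/bar.
C: 5 beats/bar ÷ 2.5 beats/chord = 2 chords/bar.
D: 4 beats/bar ÷ 2.5 beats/chord = 1.6 chords/bar.
E: 5 beats/bar ÷ 6 beats/chord = 5/6 chords/bar.
Slowest is E at 5/6 chords/bar.

Phrase E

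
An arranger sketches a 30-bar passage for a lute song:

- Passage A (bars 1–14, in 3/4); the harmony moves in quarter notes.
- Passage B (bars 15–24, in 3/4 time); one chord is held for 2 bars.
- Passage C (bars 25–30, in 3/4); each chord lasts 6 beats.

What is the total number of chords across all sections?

50 chords

A: 14·3 = 42 beats, 42/1 = 42 chords.
B: 10·3 = 30 beats, 30/6 = 5 chords.
C: 6·3 = 18 beats, 18/6 = 3 chords.
Total: 42 + 5 + 3 = 50.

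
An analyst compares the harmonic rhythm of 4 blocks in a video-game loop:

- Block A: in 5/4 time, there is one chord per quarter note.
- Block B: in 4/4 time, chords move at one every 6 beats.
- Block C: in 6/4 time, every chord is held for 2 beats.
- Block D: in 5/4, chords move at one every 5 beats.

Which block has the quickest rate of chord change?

A: 5/1 = 5 chords/bar.
B: 4/6 = 2/3 chords/bar.
C: 6/2 = 3 chords/bar.
D: 5/5 = 1 chord/bar.
Fastest is A at 5 chords/bar.

Block A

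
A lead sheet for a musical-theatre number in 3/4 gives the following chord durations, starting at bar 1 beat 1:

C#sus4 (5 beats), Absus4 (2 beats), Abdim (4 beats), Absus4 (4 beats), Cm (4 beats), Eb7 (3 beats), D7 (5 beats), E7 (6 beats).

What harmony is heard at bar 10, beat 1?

Beat 1 of bar 10 is beat (10−1)×3 + 1 = 28 overall.
Running totals: C#sus4 ends at 5, Absus4 ends at 7, Abdim ends at 11, Absus4 ends at 15, Cm ends at 19, Eb7 ends at 22, D7 ends at 27, E7 ends at 33.
Beat 28 falls within E7.

E7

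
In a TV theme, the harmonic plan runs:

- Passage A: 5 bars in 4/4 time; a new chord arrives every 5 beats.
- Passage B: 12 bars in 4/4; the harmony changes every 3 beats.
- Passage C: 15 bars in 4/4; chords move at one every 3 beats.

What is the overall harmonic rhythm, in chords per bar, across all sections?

A: 5 × 4 = 20 beats ÷ 5 = 4 chords.
B: 12 × 4 = 48 beats ÷ 3 = 16 chords.
C: 15 × 4 = 60 beats ÷ 3 = 20 chords.
Overall: 40 chords over 32 bars → 40/32 = 1.25 chords per bar.

1.25 chords per bar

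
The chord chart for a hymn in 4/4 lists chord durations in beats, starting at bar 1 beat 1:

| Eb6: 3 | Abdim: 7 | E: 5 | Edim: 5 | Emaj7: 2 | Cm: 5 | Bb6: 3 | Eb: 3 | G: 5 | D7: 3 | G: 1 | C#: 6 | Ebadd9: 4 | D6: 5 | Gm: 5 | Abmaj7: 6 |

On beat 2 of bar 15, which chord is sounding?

Gm

Beat 2 of bar 15 is beat (15−1)×4 + 2 = 58 overall.
Running totals: Eb6 ends at 3, Abdim ends at 10, E ends at 15, Edim ends at 20, Emaj7 ends at 22, Cm ends at 27, Bb6 ends at 30, Eb ends at 33, G ends at 38, D7 ends at 41, G ends at 42, C# ends at 48, Ebadd9 ends at 52, D6 ends at 57, Gm ends at 62.
Beat 58 falls within Gm.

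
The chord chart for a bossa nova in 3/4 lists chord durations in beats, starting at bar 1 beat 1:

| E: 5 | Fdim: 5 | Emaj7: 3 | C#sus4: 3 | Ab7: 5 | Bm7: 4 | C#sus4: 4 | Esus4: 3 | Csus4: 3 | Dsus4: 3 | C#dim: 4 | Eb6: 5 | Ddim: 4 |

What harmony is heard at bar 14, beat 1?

Beat 1 of bar 14 is beat (14−1)×3 + 1 = 40 overall.
Running totals: E ends at 5, Fdim ends at 10, Emaj7 ends at 13, C#sus4 ends at 16, Ab7 ends at 21, Bm7 ends at 25, C#sus4 ends at 29, Esus4 ends at 32, Csus4 ends at 35, Dsus4 ends at 38, C#dim ends at 42.
Beat 40 falls within C#dim.

C#dim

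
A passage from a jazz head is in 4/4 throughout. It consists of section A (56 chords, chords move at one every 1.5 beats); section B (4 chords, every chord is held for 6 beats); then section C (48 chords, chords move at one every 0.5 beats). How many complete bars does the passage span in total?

33 bars

A: 56 × 1.5 = 84 beats = 21 bars.
B: 4 × 6 = 24 beats = 6 bars.
C: 48 × 0.5 = 24 beats = 6 bars.
Total: 21 + 6 + 6 = 33 bars.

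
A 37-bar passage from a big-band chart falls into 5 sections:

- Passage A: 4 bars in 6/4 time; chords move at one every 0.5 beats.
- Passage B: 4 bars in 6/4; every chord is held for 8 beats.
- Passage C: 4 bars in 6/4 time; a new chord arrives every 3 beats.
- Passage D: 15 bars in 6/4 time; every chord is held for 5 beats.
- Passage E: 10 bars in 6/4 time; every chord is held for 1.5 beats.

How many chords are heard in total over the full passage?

A: 4·6 = 24 beats, 24/0.5 = 48 chords.
B: 4·6 = 24 beats, 24/8 = 3 chords.
C: 4·6 = 24 beats, 24/3 = 8 chords.
D: 15·6 = 90 beats, 90/5 = 18 chords.
E: 10·6 = 60 beats, 60/1.5 = 40 chords.
Total: 48 + 3 + 8 + 18 + 40 = 117.

117 chords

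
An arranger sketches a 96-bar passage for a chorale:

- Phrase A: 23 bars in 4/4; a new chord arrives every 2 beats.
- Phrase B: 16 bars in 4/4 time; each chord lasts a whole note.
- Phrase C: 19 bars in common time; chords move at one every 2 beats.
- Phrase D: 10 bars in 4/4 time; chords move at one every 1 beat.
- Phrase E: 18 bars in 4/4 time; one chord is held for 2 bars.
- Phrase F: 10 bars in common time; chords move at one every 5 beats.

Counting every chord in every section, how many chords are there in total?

157 chords

A has 92 beats and chords last 2 each, so 46 chords.
B has 64 beats and chords last 4 each, so 16 chords.
C has 76 beats and chords last 2 each, so 38 chords.
D has 40 beats and chords last 1 each, so 40 chords.
E has 72 beats and chords last 8 each, so 9 chords.
F has 40 beats and chords last 5 each, so 8 chords.
Total: 46 + 16 + 38 + 40 + 9 + 8 = 157.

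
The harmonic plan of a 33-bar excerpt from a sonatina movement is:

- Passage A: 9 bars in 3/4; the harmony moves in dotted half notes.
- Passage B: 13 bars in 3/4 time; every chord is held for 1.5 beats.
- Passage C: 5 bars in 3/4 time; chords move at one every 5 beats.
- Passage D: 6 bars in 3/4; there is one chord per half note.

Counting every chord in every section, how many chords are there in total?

A: 9·3 = 27 beats, 27/3 = 9 chords.
B: 13·3 = 39 beats, 39/1.5 = 26 chords.
C: 5·3 = 15 beats, 15/5 = 3 chords.
D: 6·3 = 18 beats, 18/2 = 9 chords.
Total: 9 + 26 + 3 + 9 = 47.

47 chords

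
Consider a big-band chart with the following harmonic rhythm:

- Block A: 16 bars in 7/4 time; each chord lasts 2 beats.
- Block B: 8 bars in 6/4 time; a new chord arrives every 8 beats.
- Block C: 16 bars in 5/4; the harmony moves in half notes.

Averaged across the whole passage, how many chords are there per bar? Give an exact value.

A: 16 × 7 = 112 beats ÷ 2 = 56 chords.
B: 8 × 6 = 48 beats ÷ 8 = 6 chords.
C: 16 × 5 = 80 beats ÷ 2 = 40 chords.
Overall: 102 chords over 40 bars → 102/40 = 2.55 chords per bar.

2.55 chords per bar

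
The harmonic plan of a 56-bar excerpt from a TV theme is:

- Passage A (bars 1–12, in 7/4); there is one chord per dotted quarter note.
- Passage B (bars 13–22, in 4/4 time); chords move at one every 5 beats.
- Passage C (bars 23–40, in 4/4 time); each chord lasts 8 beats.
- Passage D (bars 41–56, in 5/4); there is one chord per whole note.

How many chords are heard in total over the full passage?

93 chords

A: 12·7 = 84 beats, 84/1.5 = 56 chords.
B: 10·4 = 40 beats, 40/5 = 8 chords.
C: 18·4 = 72 beats, 72/8 = 9 chords.
D: 16·5 = 80 beats, 80/4 = 20 chords.
Total: 56 + 8 + 9 + 20 = 93.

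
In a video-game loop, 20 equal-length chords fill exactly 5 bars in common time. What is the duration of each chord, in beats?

5 bars × 4 beats/bar = 20 beats total.
20 beats ÷ 20 chords = 1 beats per chord.
(That is a quarter note.)

1 beat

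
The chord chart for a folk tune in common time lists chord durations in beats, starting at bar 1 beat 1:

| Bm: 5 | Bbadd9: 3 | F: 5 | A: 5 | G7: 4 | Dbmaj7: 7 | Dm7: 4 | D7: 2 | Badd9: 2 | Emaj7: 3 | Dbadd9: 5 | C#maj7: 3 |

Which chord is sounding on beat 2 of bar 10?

Emaj7

Beat 2 of bar 10 is beat (10−1)×4 + 2 = 38 overall.
Running totals: Bm ends at 5, Bbadd9 ends at 8, F ends at 13, A ends at 18, G7 ends at 22, Dbmaj7 ends at 29, Dm7 ends at 33, D7 ends at 35, Badd9 ends at 37, Emaj7 ends at 40.
Beat 38 falls within Emaj7.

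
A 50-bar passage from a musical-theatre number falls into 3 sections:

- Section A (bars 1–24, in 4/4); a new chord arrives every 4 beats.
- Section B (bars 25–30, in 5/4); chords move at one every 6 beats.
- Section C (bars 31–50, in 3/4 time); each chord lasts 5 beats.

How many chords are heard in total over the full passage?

41 chords

A: 24 bars × 4 beats = 96 beats; 4 beats/chord → 24 chords.
B: 6 bars × 5 beats = 30 beats; 6 beats/chord → 5 chords.
C: 20 bars × 3 beats = 60 beats; 5 beats/chord → 12 chords.
Total: 24 + 5 + 12 = 41.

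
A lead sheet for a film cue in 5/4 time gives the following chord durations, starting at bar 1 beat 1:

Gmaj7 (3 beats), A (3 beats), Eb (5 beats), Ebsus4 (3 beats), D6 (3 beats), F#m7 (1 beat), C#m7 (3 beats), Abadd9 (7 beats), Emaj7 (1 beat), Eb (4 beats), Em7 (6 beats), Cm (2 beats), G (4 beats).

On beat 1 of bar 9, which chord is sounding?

Cm

Beat 1 of bar 9 is beat (9−1)×5 + 1 = 41 overall.
Running totals: Gmaj7 ends at 3, A ends at 6, Eb ends at 11, Ebsus4 ends at 14, D6 ends at 17, F#m7 ends at 18, C#m7 ends at 21, Abadd9 ends at 28, Emaj7 ends at 29, Eb ends at 33, Em7 ends at 39, Cm ends at 41.
Beat 41 falls within Cm.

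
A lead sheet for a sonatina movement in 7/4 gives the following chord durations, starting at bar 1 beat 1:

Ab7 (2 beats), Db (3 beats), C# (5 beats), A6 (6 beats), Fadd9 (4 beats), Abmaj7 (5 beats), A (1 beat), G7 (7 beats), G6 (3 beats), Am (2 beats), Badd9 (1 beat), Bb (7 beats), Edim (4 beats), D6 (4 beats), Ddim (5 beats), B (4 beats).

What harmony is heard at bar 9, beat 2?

Beat 2 of bar 9 is beat (9−1)×7 + 2 = 58 overall.
Running totals: Ab7 ends at 2, Db ends at 5, C# ends at 10, A6 ends at 16, Fadd9 ends at 20, Abmaj7 ends at 25, A ends at 26, G7 ends at 33, G6 ends at 36, Am ends at 38, Badd9 ends at 39, Bb ends at 46, Edim ends at 50, D6 ends at 54, Ddim ends at 59.
Beat 58 falls within Ddim.

Ddim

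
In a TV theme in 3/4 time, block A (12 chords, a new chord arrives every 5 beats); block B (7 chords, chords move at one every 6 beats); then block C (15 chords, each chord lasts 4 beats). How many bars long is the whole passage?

A: 12 × 5 = 60 beats = 20 bars.
B: 7 × 6 = 42 beats = 14 bars.
C: 15 × 4 = 60 beats = 20 bars.
Total: 20 + 14 + 20 = 54 bars.

54 bars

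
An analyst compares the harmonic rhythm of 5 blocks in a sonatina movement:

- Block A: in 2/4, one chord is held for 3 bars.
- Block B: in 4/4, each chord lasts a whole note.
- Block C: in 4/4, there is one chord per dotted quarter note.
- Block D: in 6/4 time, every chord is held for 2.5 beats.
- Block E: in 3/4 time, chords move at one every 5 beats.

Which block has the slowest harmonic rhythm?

A: each chord is 6 beats in 2/4, so 1/3 per bar.
B: each chord is 4 beats in 4/4, so 1 per bar.
C: each chord is 1.5 beats in 4/4, so 8/3 per bar.
D: each chord is 2.5 beats in 6/4, so 2.4 per bar.
E: each chord is 5 beats in 3/4, so 0.6 per bar.
Slowest is A at 1/3 chords/bar.

Block A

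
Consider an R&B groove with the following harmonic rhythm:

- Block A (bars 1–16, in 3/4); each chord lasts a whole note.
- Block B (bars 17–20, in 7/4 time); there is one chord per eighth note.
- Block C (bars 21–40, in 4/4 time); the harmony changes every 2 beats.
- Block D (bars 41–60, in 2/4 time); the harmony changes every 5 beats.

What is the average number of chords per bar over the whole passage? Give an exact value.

A: 16 bars of 3 beats is 48 beats; at 4 beats each that's 12 chords.
B: 4 bars of 7 beats is 28 beats; at 0.5 beats each that's 56 chords.
C: 20 bars of 4 beats is 80 beats; at 2 beats each that's 40 chords.
D: 20 bars of 2 beats is 40 beats; at 5 beats each that's 8 chords.
Overall: 116 chords over 60 bars → 116/60 = 29/15 chords per bar.

29/15 chords per bar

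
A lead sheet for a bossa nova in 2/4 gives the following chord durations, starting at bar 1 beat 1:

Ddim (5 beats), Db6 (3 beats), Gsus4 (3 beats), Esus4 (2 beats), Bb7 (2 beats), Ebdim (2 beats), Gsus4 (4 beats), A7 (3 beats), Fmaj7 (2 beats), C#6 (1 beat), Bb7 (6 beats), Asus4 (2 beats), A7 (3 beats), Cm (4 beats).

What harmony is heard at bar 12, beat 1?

A7

Beat 1 of bar 12 is beat (12−1)×2 + 1 = 23 overall.
Running totals: Ddim ends at 5, Db6 ends at 8, Gsus4 ends at 11, Esus4 ends at 13, Bb7 ends at 15, Ebdim ends at 17, Gsus4 ends at 21, A7 ends at 24.
Beat 23 falls within A7.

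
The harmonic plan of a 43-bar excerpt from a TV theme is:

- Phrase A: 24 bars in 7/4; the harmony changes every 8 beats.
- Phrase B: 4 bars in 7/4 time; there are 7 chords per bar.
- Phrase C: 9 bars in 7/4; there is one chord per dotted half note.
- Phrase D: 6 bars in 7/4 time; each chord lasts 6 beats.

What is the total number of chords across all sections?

A: 24·7 = 168 beats, 168/8 = 21 chords.
B: 4·7 = 28 beats, 28/1 = 28 chords.
C: 9·7 = 63 beats, 63/3 = 21 chords.
D: 6·7 = 42 beats, 42/6 = 7 chords.
Total: 21 + 28 + 21 + 7 = 77.

77 chords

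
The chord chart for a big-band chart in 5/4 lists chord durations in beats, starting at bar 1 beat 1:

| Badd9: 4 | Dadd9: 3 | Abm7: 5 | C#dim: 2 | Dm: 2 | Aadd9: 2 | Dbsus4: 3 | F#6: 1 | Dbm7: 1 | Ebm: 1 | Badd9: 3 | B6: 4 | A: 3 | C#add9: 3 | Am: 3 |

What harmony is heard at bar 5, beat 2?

F#6

Beat 2 of bar 5 is beat (5−1)×5 + 2 = 22 overall.
Running totals: Badd9 ends at 4, Dadd9 ends at 7, Abm7 ends at 12, C#dim ends at 14, Dm ends at 16, Aadd9 ends at 18, Dbsus4 ends at 21, F#6 ends at 22.
Beat 22 falls within F#6.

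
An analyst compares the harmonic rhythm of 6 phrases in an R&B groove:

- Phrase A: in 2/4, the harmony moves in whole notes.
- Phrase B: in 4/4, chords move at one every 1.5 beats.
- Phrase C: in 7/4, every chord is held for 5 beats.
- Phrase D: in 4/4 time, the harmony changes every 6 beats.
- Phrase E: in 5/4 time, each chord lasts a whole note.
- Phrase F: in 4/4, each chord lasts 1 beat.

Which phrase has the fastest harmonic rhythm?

Phrase F

A: each chord is 4 beats in 2/4, so 0.5 per bar.
B: each chord is 1.5 beats in 4/4, so 8/3 per bar.
C: each chord is 5 beats in 7/4, so 1.4 per bar.
D: each chord is 6 beats in 4/4, so 2/3 per bar.
E: each chord is 4 beats in 5/4, so 1.25 per bar.
F: each chord is 1 beat in 4/4, so 4 per bar.
Fastest is F at 4 chords/bar.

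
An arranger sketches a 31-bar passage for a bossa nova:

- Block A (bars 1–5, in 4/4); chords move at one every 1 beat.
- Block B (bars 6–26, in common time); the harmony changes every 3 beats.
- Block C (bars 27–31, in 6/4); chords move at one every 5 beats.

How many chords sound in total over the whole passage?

A: 5·4 = 20 beats, 20/1 = 20 chords.
B: 21·4 = 84 beats, 84/3 = 28 chords.
C: 5·6 = 30 beats, 30/5 = 6 chords.
Total: 20 + 28 + 6 = 54.

54 chords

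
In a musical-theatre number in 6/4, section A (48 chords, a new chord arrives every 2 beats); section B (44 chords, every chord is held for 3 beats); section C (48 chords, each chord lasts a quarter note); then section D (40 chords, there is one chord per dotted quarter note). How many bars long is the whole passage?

A: 48 × 2 = 96 beats = 16 bars.
B: 44 × 3 = 132 beats = 22 bars.
C: 48 × 1 = 48 beats = 8 bars.
D: 40 × 1.5 = 60 beats = 10 bars.
Total: 16 + 22 + 8 + 10 = 56 bars.

56 bars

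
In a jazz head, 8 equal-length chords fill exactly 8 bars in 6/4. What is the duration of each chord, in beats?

6 beats

8 bars × 6 beats/bar = 48 beats total.
48 beats ÷ 8 chords = 6 beats per chord.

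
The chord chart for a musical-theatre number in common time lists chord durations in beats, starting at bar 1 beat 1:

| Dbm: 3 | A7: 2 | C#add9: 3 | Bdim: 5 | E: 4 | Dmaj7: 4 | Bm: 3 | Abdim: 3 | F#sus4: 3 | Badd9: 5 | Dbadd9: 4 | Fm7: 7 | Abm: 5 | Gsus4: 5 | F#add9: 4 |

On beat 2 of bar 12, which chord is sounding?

Fm7

Beat 2 of bar 12 is beat (12−1)×4 + 2 = 46 overall.
Running totals: Dbm ends at 3, A7 ends at 5, C#add9 ends at 8, Bdim ends at 13, E ends at 17, Dmaj7 ends at 21, Bm ends at 24, Abdim ends at 27, F#sus4 ends at 30, Badd9 ends at 35, Dbadd9 ends at 39, Fm7 ends at 46.
Beat 46 falls within Fm7.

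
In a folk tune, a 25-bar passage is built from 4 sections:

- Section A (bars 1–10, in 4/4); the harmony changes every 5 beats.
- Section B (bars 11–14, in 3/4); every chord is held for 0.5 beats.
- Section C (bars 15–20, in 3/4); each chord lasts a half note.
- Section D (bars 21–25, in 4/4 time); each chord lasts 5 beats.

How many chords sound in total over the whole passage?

45 chords

A: 10·4 = 40 beats, 40/5 = 8 chords.
B: 4·3 = 12 beats, 12/0.5 = 24 chords.
C: 6·3 = 18 beats, 18/2 = 9 chords.
D: 5·4 = 20 beats, 20/5 = 4 chords.
Total: 8 + 24 + 9 + 4 = 45.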